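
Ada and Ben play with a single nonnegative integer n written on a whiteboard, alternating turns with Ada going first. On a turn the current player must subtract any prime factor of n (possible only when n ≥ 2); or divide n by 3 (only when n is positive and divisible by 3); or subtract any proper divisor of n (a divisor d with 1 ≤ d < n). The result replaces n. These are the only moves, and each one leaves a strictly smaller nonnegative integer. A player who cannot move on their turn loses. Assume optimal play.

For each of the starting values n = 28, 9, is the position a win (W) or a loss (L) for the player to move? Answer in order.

Positions with no move are L. A position that does have a move is losing for the player to move precisely when every available move leads to a winning position for the opponent. Fill in the labels:
n=0: no move → L
n=1: no move → L
n=2: W (go to 0, an L position)
n=3: W (go to 0, an L position)
n=4: L (options 2(W), 3(W) are all W)
n=5: W (go to 0, an L position)
n=6: W (go to 4, an L position)
n=7: W (go to 0, an L position)
n=8: W (go to 4, an L position)
n=9: L (options 3(W), 6(W), 8(W) are all W)
n=10: W (go to 9, an L position)
n=11: W (go to 0, an L position)
n=12: W (go to 4, an L position)
n=13: W (go to 0, an L position)
n=14: L (options 7(W), 12(W), 13(W) are all W)
n=15: W (go to 14, an L position)
n=16: W (go to 14, an L position)
n=17: W (go to 0, an L position)
n=18: W (go to 9, an L position)
n=19: W (go to 0, an L position)
n=20: L (options 10(W), 15(W), 16(W), 18(W), 19(W) are all W)
n=21: W (go to 14, an L position)
n=22: W (go to 20, an L position)
n=23: W (go to 0, an L position)
n=24: W (go to 20, an L position)
n=25: W (go to 20, an L position)
n=26: L (options 13(W), 24(W), 25(W) are all W)
n=27: W (go to 9, an L position)
n=28: W (go to 14, an L position)

28: W, 9: L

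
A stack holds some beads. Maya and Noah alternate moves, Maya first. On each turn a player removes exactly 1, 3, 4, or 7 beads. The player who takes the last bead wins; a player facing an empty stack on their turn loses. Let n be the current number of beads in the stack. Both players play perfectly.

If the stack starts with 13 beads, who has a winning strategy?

Maya wins.

Work bottom-up. With no move the player to move loses. Otherwise the position is W if at least one move leads to an L position for the opponent, and L if every move leads to a W.
n=0: no move → L
n=1: reaches L-position 0 → W
n=2: only reaches 1(W), which is W → L
n=3: reaches L-position 2 → W
n=4: reaches L-position 0 → W
n=5: reaches L-position 2 → W
n=6: reaches L-position 2 → W
n=7: reaches L-position 0 → W
n=8: only reaches 7(W), 5(W), 4(W), 1(W), all W → L
n=9: reaches L-position 8 → W
n=10: only reaches 9(W), 7(W), 6(W), 3(W), all W → L
n=11: reaches L-position 10 → W
n=12: reaches L-position 8 → W
n=13: reaches L-position 10 → W
The starting position 13 is W: Maya should remove 3, leaving 10, handing over an L position.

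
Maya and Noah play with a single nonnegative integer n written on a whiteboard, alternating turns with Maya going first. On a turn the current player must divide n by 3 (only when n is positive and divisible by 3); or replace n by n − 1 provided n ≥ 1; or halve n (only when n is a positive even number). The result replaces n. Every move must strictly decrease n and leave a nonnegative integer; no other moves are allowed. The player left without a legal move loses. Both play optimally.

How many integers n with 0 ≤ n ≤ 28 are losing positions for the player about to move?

Positions with no move are L. A position that does have a move is losing for the player to move precisely when every available move leads to a winning position for the opponent. Fill in the labels:
n=0: no move → L
n=1: reaches L-position 0 → W
n=2: only reaches 1(W), which is W → L
n=3: reaches L-position 2 → W
n=4: reaches L-position 2 → W
n=5: only reaches 4(W), which is W → L
n=6: reaches L-position 2 → W
n=7: only reaches 6(W), which is W → L
n=8: reaches L-position 7 → W
n=9: only reaches 3(W), 8(W), all W → L
n=10: reaches L-position 5 → W
n=11: only reaches 10(W), which is W → L
n=12: reaches L-position 11 → W
n=13: only reaches 12(W), which is W → L
n=14: reaches L-position 7 → W
n=15: reaches L-position 5 → W
n=16: only reaches 8(W), 15(W), all W → L
n=17: reaches L-position 16 → W
n=18: reaches L-position 9 → W
n=19: only reaches 18(W), which is W → L
n=20: reaches L-position 19 → W
n=21: reaches L-position 7 → W
n=22: reaches L-position 11 → W
n=23: only reaches 22(W), which is W → L
n=24: reaches L-position 23 → W
n=25: only reaches 24(W), which is W → L
n=26: reaches L-position 13 → W
n=27: reaches L-position 9 → W
n=28: only reaches 14(W), 27(W), all W → L
L entries with 0 ≤ n ≤ 28: n = 0, 2, 5, 7, 9, 11, 13, 16, 19, 23, 25, 28; that makes 12.

12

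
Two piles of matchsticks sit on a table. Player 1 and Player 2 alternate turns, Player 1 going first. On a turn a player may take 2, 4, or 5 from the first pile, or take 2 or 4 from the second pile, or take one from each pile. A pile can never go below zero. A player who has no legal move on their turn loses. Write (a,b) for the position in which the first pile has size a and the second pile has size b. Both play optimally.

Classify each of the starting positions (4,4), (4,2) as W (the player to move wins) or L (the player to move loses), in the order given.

(4,4): L, (4,2): W

Use the standard recursion: the mover loses at a terminal position; elsewhere, the mover wins exactly when some move hands the opponent an L position.
No move ever increases a pile, so every position that can arise here has a ≤ 4 and b ≤ 4; it is enough to label the cells with 0 ≤ a ≤ 4 and 0 ≤ b ≤ 4.
Every move lowers a or b (never raises either), so fill the grid row by row in increasing a, and left to right within a row: each cell's successors are then already labelled.
      b=0  b=1  b=2  b=3  b=4
a=0:    L    L    W    W    W
a=1:    L    W    W    L    W
a=2:    W    W    L    L    W
a=3:    W    L    L    W    W
a=4:    W    W    W    W    L
Cells with no legal move (terminal, hence L): (0,0), (0,1), (1,0).
The remaining L cells, each justified by listing all of its moves:
(1,3): L (options (1,1)(W), (0,2)(W) are all W)
(2,2): L (options (0,2)(W), (2,0)(W), (1,1)(W) are all W)
(2,3): L (options (0,3)(W), (2,1)(W), (1,2)(W) are all W)
(3,1): L (options (1,1)(W), (2,0)(W) are all W)
(3,2): L (options (1,2)(W), (3,0)(W), (2,1)(W) are all W)
(4,4): L (options (2,4)(W), (0,4)(W), (4,2)(W), (4,0)(W), (3,3)(W) are all W)
Every other cell has at least one move into one of the L cells above, so it is W.
(4,4): one of the L cells justified above, so L
(4,2): the move to (2,2) reaches an L cell, so W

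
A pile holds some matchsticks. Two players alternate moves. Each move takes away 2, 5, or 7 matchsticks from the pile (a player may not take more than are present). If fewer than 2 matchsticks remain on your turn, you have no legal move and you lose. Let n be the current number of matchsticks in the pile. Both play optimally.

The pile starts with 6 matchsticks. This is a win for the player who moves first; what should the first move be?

Remove 2, leaving 4.

Classify positions by backward induction: terminal positions (no move available) are L. From any other position, the mover wins iff some move reaches an L.
n=0: no move → L
n=1: no move → L
n=2: W (go to 0, an L position)
n=3: W (go to 1, an L position)
n=4: L (sole option 2(W) is W)
n=5: W (go to 0, an L position)
n=6: W (go to 4, an L position)
From 6, the L positions reachable in one move are: 4, 1. Any move reaching one of these is winning.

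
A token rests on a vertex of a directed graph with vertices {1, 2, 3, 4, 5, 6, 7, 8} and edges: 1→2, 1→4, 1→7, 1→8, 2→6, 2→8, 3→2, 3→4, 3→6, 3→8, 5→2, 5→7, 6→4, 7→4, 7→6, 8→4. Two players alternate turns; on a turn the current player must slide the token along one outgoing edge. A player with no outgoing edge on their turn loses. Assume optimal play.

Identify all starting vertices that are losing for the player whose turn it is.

2, 4

Work bottom-up. With no move the player to move loses. Otherwise the position is W if at least one move leads to an L position for the opponent, and L if every move leads to a W.
Every edge goes from a vertex to one that appears earlier in the order 4, 6, 7, 8, 2, 3, 1, 5, so processing vertices in that order labels each vertex after all of its successors.
4: no outgoing edge → L
6: can move to 4, which is L ⇒ W
7: can move to 4, which is L ⇒ W
8: can move to 4, which is L ⇒ W
2: moves to 8(W), 6(W); every one is W ⇒ L
3: can move to 2, which is L ⇒ W
1: can move to 2, which is L ⇒ W
5: can move to 2, which is L ⇒ W
Reading off the rows marked L gives the requested list; there are 2 such vertices.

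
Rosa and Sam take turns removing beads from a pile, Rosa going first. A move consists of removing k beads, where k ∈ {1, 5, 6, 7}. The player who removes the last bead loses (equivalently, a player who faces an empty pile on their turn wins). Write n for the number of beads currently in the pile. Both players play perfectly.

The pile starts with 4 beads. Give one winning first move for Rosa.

Remove 1, leaving 3.

Build the W/L table. Terminal = W. A non-terminal position is W if it has a move to some L; otherwise it is L.
n=0: no move; the opponent has just taken the last bead and therefore loses → W
n=1: →0(W) only, which is W, so L
n=2: →1(L), so W
n=3: →2(W) only, which is W, so L
n=4: →3(L), so W
From 4, the L positions reachable in one move are: 3.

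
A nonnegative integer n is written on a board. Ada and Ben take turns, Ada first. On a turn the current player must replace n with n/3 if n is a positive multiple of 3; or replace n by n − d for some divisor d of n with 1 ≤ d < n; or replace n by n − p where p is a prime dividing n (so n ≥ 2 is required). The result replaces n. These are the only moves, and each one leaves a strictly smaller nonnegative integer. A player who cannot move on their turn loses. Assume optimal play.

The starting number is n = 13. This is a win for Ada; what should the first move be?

Move to 0.

Work bottom-up. With no move the player to move loses. Otherwise the position is W if at least one move leads to an L position for the opponent, and L if every move leads to a W.
n=0: no move → L
n=1: no move → L
n=2: W (go to 0, an L position)
n=3: W (go to 0, an L position)
n=4: L (options 2(W), 3(W) are all W)
n=5: W (go to 0, an L position)
n=6: W (go to 4, an L position)
n=7: W (go to 0, an L position)
n=8: W (go to 4, an L position)
n=9: L (options 3(W), 6(W), 8(W) are all W)
n=10: W (go to 9, an L position)
n=11: W (go to 0, an L position)
n=12: W (go to 4, an L position)
n=13: W (go to 0, an L position)
From 13, the L positions reachable in one move are: 0.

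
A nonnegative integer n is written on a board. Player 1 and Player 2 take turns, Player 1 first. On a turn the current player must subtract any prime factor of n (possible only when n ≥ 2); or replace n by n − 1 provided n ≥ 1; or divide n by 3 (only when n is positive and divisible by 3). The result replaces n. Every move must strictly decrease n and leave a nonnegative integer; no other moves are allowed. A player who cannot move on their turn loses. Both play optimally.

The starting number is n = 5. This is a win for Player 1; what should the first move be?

Positions with no move are L. A position that does have a move is losing for the player to move precisely when every available move leads to a winning position for the opponent. Fill in the labels:
n=0: no move → L
n=1: can move to 0, which is L ⇒ W
n=2: can move to 0, which is L ⇒ W
n=3: can move to 0, which is L ⇒ W
n=4: moves to 2(W), 3(W); every one is W ⇒ L
n=5: can move to 0, which is L ⇒ W
From 5, the L positions reachable in one move are: 0, 4. Any move reaching one of these is winning.

Move to 0.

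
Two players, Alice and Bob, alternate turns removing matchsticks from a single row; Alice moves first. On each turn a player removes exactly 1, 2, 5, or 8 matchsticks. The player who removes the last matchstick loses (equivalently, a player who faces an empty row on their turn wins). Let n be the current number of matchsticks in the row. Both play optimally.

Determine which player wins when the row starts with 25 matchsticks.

Work bottom-up. With no move the player to move wins. Otherwise the position is W if at least one move leads to an L position for the opponent, and L if every move leads to a W.
n=0: no move; the opponent has just taken the last matchstick and therefore loses → W
n=1: the only move is to 0(W), a W ⇒ L
n=2: can move to 1, which is L ⇒ W
n=3: can move to 1, which is L ⇒ W
n=4: moves to 3(W), 2(W); every one is W ⇒ L
n=5: can move to 4, which is L ⇒ W
n=6: can move to 4, which is L ⇒ W
n=7: moves to 6(W), 5(W), 2(W); every one is W ⇒ L
n=8: can move to 7, which is L ⇒ W
n=9: can move to 7, which is L ⇒ W
n=10: moves to 9(W), 8(W), 5(W), 2(W); every one is W ⇒ L
n=11: can move to 10, which is L ⇒ W
n=12: can move to 10, which is L ⇒ W
n=13: moves to 12(W), 11(W), 8(W), 5(W); every one is W ⇒ L
n=14: can move to 13, which is L ⇒ W
n=15: can move to 13, which is L ⇒ W
n=16: moves to 15(W), 14(W), 11(W), 8(W); every one is W ⇒ L
n=17: can move to 16, which is L ⇒ W
n=18: can move to 16, which is L ⇒ W
n=19: moves to 18(W), 17(W), 14(W), 11(W); every one is W ⇒ L
n=20: can move to 19, which is L ⇒ W
n=21: can move to 19, which is L ⇒ W
n=22: moves to 21(W), 20(W), 17(W), 14(W); every one is W ⇒ L
n=23: can move to 22, which is L ⇒ W
n=24: can move to 22, which is L ⇒ W
n=25: moves to 24(W), 23(W), 20(W), 17(W); every one is W ⇒ L
The starting position 25 is L: whatever Alice does, the opponent receives a W position.

Bob wins.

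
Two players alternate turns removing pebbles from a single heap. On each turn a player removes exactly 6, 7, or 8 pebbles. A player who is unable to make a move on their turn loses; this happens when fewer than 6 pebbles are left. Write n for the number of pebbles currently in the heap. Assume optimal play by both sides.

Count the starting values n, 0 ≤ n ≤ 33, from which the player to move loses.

Positions with no move are L. A position that does have a move is losing for the player to move precisely when every available move leads to a winning position for the opponent. Fill in the labels:
n=0: no move → L
n=1: no move → L
n=2: no move → L
n=3: no move → L
n=4: no move → L
n=5: no move → L
n=6: reaches L-position 0 → W
n=7: reaches L-position 1 → W
n=8: reaches L-position 2 → W
n=9: reaches L-position 3 → W
n=10: reaches L-position 4 → W
n=11: reaches L-position 5 → W
n=12: reaches L-position 5 → W
n=13: reaches L-position 5 → W
n=14: only reaches 8(W), 7(W), 6(W), all W → L
n=15: only reaches 9(W), 8(W), 7(W), all W → L
n=16: only reaches 10(W), 9(W), 8(W), all W → L
n=17: only reaches 11(W), 10(W), 9(W), all W → L
n=18: only reaches 12(W), 11(W), 10(W), all W → L
n=19: only reaches 13(W), 12(W), 11(W), all W → L
n=20: reaches L-position 14 → W
n=21: reaches L-position 15 → W
n=22: reaches L-position 16 → W
n=23: reaches L-position 17 → W
n=24: reaches L-position 18 → W
n=25: reaches L-position 19 → W
n=26: reaches L-position 19 → W
n=27: reaches L-position 19 → W
n=28: only reaches 22(W), 21(W), 20(W), all W → L
n=29: only reaches 23(W), 22(W), 21(W), all W → L
n=30: only reaches 24(W), 23(W), 22(W), all W → L
n=31: only reaches 25(W), 24(W), 23(W), all W → L
n=32: only reaches 26(W), 25(W), 24(W), all W → L
n=33: only reaches 27(W), 26(W), 25(W), all W → L
L entries with 0 ≤ n ≤ 33: n = 0, 1, 2, 3, 4, 5, 14, 15, 16, 17, 18, 19, 28, 29, 30, 31, 32, 33; that makes 18.

18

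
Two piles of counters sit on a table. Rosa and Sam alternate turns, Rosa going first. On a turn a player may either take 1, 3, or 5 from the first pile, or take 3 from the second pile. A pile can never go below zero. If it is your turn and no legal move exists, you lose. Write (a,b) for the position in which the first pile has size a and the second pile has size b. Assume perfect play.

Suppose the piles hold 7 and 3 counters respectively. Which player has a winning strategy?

Use the standard recursion: the mover loses at a terminal position; elsewhere, the mover wins exactly when some move hands the opponent an L position.
No move ever increases a pile, so every position that can arise here has a ≤ 7 and b ≤ 3; it is enough to label the cells with 0 ≤ a ≤ 7 and 0 ≤ b ≤ 3.
Every move lowers a or b (never raises either), so fill the grid row by row in increasing a, and left to right within a row: each cell's successors are then already labelled.
      b=0  b=1  b=2  b=3
a=0:    L    L    L    W
a=1:    W    W    W    L
a=2:    L    L    L    W
a=3:    W    W    W    L
a=4:    L    L    L    W
a=5:    W    W    W    L
a=6:    L    L    L    W
a=7:    W    W    W    L
Cells with no legal move (terminal, hence L): (0,0), (0,1), (0,2).
The remaining L cells, each justified by listing all of its moves:
(1,3): moves to (0,3)(W), (1,0)(W); every one is W ⇒ L
(2,0): the only move is to (1,0)(W), a W ⇒ L
(2,1): the only move is to (1,1)(W), a W ⇒ L
(2,2): the only move is to (1,2)(W), a W ⇒ L
(3,3): moves to (2,3)(W), (0,3)(W), (3,0)(W); every one is W ⇒ L
(4,0): moves to (3,0)(W), (1,0)(W); every one is W ⇒ L
(4,1): moves to (3,1)(W), (1,1)(W); every one is W ⇒ L
(4,2): moves to (3,2)(W), (1,2)(W); every one is W ⇒ L
(5,3): moves to (4,3)(W), (2,3)(W), (0,3)(W), (5,0)(W); every one is W ⇒ L
(6,0): moves to (5,0)(W), (3,0)(W), (1,0)(W); every one is W ⇒ L
(6,1): moves to (5,1)(W), (3,1)(W), (1,1)(W); every one is W ⇒ L
(6,2): moves to (5,2)(W), (3,2)(W), (1,2)(W); every one is W ⇒ L
(7,3): moves to (6,3)(W), (4,3)(W), (2,3)(W), (7,0)(W); every one is W ⇒ L
Every other cell has at least one move into one of the L cells above, so it is W.
Every move from (7,3) reaches a W position, so the mover loses.

Sam wins.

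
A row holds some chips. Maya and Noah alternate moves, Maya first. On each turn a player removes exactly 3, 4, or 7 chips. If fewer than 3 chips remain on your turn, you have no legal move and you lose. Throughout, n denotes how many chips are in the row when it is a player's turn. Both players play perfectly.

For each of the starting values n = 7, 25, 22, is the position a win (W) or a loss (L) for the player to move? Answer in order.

7: W, 25: W, 22: L

Label each position W (a win for the player to move) or L (a loss). A position with no legal move is L; any other position is W exactly when some move reaches an L, and L when every move reaches a W.
n=0: no move → L
n=1: no move → L
n=2: no move → L
n=3: W (go to 0, an L position)
n=4: W (go to 1, an L position)
n=5: W (go to 2, an L position)
n=6: W (go to 2, an L position)
n=7: W (go to 0, an L position)
n=8: W (go to 1, an L position)
n=9: W (go to 2, an L position)
n=10: L (options 7(W), 6(W), 3(W) are all W)
n=11: L (options 8(W), 7(W), 4(W) are all W)
n=12: L (options 9(W), 8(W), 5(W) are all W)
n=13: W (go to 10, an L position)
n=14: W (go to 11, an L position)
n=15: W (go to 12, an L position)
n=16: W (go to 12, an L position)
n=17: W (go to 10, an L position)
n=18: W (go to 11, an L position)
n=19: W (go to 12, an L position)
n=20: L (options 17(W), 16(W), 13(W) are all W)
n=21: L (options 18(W), 17(W), 14(W) are all W)
n=22: L (options 19(W), 18(W), 15(W) are all W)
n=23: W (go to 20, an L position)
n=24: W (go to 21, an L position)
n=25: W (go to 22, an L position)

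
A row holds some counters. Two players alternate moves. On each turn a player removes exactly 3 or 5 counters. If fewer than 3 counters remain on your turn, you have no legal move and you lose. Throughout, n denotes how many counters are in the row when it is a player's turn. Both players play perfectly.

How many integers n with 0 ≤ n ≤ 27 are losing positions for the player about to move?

Use the standard recursion: the mover loses at a terminal position; elsewhere, the mover wins exactly when some move hands the opponent an L position.
n=0: no move → L
n=1: no move → L
n=2: no move → L
n=3: →0(L), so W
n=4: →1(L), so W
n=5: →2(L), so W
n=6: →1(L), so W
n=7: →2(L), so W
n=8: →5(W), 3(W) — all W, so L
n=9: →6(W), 4(W) — all W, so L
n=10: →7(W), 5(W) — all W, so L
n=11: →8(L), so W
n=12: →9(L), so W
n=13: →10(L), so W
n=14: →9(L), so W
n=15: →10(L), so W
n=16: →13(W), 11(W) — all W, so L
n=17: →14(W), 12(W) — all W, so L
n=18: →15(W), 13(W) — all W, so L
n=19: →16(L), so W
n=20: →17(L), so W
n=21: →18(L), so W
n=22: →17(L), so W
n=23: →18(L), so W
n=24: →21(W), 19(W) — all W, so L
n=25: →22(W), 20(W) — all W, so L
n=26: →23(W), 21(W) — all W, so L
n=27: →24(L), so W
L entries with 0 ≤ n ≤ 27: n = 0, 1, 2, 8, 9, 10, 16, 17, 18, 24, 25, 26; that makes 12.

12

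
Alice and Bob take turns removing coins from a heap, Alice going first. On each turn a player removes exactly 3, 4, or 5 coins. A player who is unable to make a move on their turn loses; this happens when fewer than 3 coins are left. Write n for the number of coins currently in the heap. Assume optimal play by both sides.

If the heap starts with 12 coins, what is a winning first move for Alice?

Build the W/L table. Terminal = L. A non-terminal position is W if it has a move to some L; otherwise it is L.
n=0: no move → L
n=1: no move → L
n=2: no move → L
n=3: can move to 0, which is L ⇒ W
n=4: can move to 1, which is L ⇒ W
n=5: can move to 2, which is L ⇒ W
n=6: can move to 2, which is L ⇒ W
n=7: can move to 2, which is L ⇒ W
n=8: moves to 5(W), 4(W), 3(W); every one is W ⇒ L
n=9: moves to 6(W), 5(W), 4(W); every one is W ⇒ L
n=10: moves to 7(W), 6(W), 5(W); every one is W ⇒ L
n=11: can move to 8, which is L ⇒ W
n=12: can move to 9, which is L ⇒ W
From 12, the L positions reachable in one move are: 9, 8. Any move reaching one of these is winning.

Remove 3, leaving 9.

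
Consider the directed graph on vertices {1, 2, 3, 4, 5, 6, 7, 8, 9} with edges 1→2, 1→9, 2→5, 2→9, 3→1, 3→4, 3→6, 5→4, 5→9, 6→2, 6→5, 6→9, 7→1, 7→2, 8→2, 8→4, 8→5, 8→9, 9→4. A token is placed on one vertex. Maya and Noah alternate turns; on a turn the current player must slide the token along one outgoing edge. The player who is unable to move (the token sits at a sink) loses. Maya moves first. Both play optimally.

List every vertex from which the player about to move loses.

2, 4

Label each position W (a win for the player to move) or L (a loss). A position with no legal move is L; any other position is W exactly when some move reaches an L, and L when every move reaches a W.
Every edge goes from a vertex to one that appears earlier in the order 4, 9, 5, 2, 1, 7, 6, 8, 3, so processing vertices in that order labels each vertex after all of its successors.
4: no outgoing edge → L
9: W (go to 4, an L position)
5: W (go to 4, an L position)
2: L (options 5(W), 9(W) are all W)
1: W (go to 2, an L position)
7: W (go to 2, an L position)
6: W (go to 2, an L position)
8: W (go to 2, an L position)
3: W (go to 4, an L position)
Reading off the rows marked L gives the requested list; there are 2 such vertices.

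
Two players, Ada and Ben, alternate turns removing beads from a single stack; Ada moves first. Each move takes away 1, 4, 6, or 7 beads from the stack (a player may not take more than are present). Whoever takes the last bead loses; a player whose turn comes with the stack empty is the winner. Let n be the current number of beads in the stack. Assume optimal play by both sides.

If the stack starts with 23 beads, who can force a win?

Label each position W (a win for the player to move) or L (a loss). A position with no legal move is W; any other position is W exactly when some move reaches an L, and L when every move reaches a W.
n=0: no move; the opponent has just taken the last bead and therefore loses → W
n=1: →0(W) only, which is W, so L
n=2: →1(L), so W
n=3: →2(W) only, which is W, so L
n=4: →3(L), so W
n=5: →1(L), so W
n=6: →5(W), 2(W), 0(W) — all W, so L
n=7: →6(L), so W
n=8: →1(L), so W
n=9: →3(L), so W
n=10: →6(L), so W
n=11: →10(W), 7(W), 5(W), 4(W) — all W, so L
n=12: →11(L), so W
n=13: →6(L), so W
n=14: →13(W), 10(W), 8(W), 7(W) — all W, so L
n=15: →14(L), so W
n=16: →15(W), 12(W), 10(W), 9(W) — all W, so L
n=17: →16(L), so W
n=18: →14(L), so W
n=19: →18(W), 15(W), 13(W), 12(W) — all W, so L
n=20: →19(L), so W
n=21: →14(L), so W
n=22: →16(L), so W
n=23: →19(L), so W
The starting position 23 is W: Ada should remove 4, leaving 19, handing over an L position.

Ada wins.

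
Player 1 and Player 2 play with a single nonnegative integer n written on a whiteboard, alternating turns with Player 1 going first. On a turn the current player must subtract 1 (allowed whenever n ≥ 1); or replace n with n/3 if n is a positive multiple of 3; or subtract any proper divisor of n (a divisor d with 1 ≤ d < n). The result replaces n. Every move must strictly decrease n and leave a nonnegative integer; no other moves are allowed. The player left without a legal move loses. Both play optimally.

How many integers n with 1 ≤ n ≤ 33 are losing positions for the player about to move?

Positions with no move are L. A position that does have a move is losing for the player to move precisely when every available move leads to a winning position for the opponent. Fill in the labels:
n=0: no move → L
n=1: reaches L-position 0 → W
n=2: only reaches 1(W), which is W → L
n=3: reaches L-position 2 → W
n=4: reaches L-position 2 → W
n=5: only reaches 4(W), which is W → L
n=6: reaches L-position 2 → W
n=7: only reaches 6(W), which is W → L
n=8: reaches L-position 7 → W
n=9: only reaches 3(W), 6(W), 8(W), all W → L
n=10: reaches L-position 5 → W
n=11: only reaches 10(W), which is W → L
n=12: reaches L-position 9 → W
n=13: only reaches 12(W), which is W → L
n=14: reaches L-position 7 → W
n=15: reaches L-position 5 → W
n=16: only reaches 8(W), 12(W), 14(W), 15(W), all W → L
n=17: reaches L-position 16 → W
n=18: reaches L-position 9 → W
n=19: only reaches 18(W), which is W → L
n=20: reaches L-position 16 → W
n=21: reaches L-position 7 → W
n=22: reaches L-position 11 → W
n=23: only reaches 22(W), which is W → L
n=24: reaches L-position 16 → W
n=25: only reaches 20(W), 24(W), all W → L
n=26: reaches L-position 13 → W
n=27: reaches L-position 9 → W
n=28: only reaches 14(W), 21(W), 24(W), 26(W), 27(W), all W → L
n=29: reaches L-position 28 → W
n=30: reaches L-position 25 → W
n=31: only reaches 30(W), which is W → L
n=32: reaches L-position 16 → W
n=33: reaches L-position 11 → W
L entries with 1 ≤ n ≤ 33 (n=0 is outside the asked range and is not counted): n = 2, 5, 7, 9, 11, 13, 16, 19, 23, 25, 28, 31; that makes 12.

12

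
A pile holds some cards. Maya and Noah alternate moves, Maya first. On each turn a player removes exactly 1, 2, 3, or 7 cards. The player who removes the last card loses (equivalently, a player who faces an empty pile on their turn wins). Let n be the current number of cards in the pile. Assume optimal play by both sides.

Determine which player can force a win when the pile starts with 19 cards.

Classify positions by backward induction: terminal positions (no move available) are W. From any other position, the mover wins iff some move reaches an L.
n=0: no move; the opponent has just taken the last card and therefore loses → W
n=1: L (sole option 0(W) is W)
n=2: W (go to 1, an L position)
n=3: W (go to 1, an L position)
n=4: W (go to 1, an L position)
n=5: L (options 4(W), 3(W), 2(W) are all W)
n=6: W (go to 5, an L position)
n=7: W (go to 5, an L position)
n=8: W (go to 5, an L position)
n=9: L (options 8(W), 7(W), 6(W), 2(W) are all W)
n=10: W (go to 9, an L position)
n=11: W (go to 9, an L position)
n=12: W (go to 9, an L position)
n=13: L (options 12(W), 11(W), 10(W), 6(W) are all W)
n=14: W (go to 13, an L position)
n=15: W (go to 13, an L position)
n=16: W (go to 13, an L position)
n=17: L (options 16(W), 15(W), 14(W), 10(W) are all W)
n=18: W (go to 17, an L position)
n=19: W (go to 17, an L position)
From 19 Maya can remove 2, leaving 17, reaching an L position.

Maya wins.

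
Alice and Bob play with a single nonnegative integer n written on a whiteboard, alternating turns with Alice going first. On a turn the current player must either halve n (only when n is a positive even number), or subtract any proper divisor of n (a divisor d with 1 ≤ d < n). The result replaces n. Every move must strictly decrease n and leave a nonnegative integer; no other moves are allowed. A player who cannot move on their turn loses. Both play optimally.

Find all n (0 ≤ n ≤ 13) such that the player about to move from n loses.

0, 1, 3, 5, 7, 9, 11, 13

Build the W/L table. Terminal = L. A non-terminal position is W if it has a move to some L; otherwise it is L.
n=0: no move → L
n=1: no move → L
n=2: →1(L), so W
n=3: →2(W) only, which is W, so L
n=4: →3(L), so W
n=5: →4(W) only, which is W, so L
n=6: →3(L), so W
n=7: →6(W) only, which is W, so L
n=8: →7(L), so W
n=9: →6(W), 8(W) — all W, so L
n=10: →5(L), so W
n=11: →10(W) only, which is W, so L
n=12: →9(L), so W
n=13: →12(W) only, which is W, so L
The losing starting values of n are exactly the entries labelled L in this table (8 of them).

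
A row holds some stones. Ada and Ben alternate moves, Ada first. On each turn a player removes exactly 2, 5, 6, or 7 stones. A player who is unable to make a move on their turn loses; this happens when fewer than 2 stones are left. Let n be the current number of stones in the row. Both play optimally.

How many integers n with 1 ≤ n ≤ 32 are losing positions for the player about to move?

8

Work bottom-up. With no move the player to move loses. Otherwise the position is W if at least one move leads to an L position for the opponent, and L if every move leads to a W.
n=0: no move → L
n=1: no move → L
n=2: →0(L), so W
n=3: →1(L), so W
n=4: →2(W) only, which is W, so L
n=5: →0(L), so W
n=6: →4(L), so W
n=7: →1(L), so W
n=8: →1(L), so W
n=9: →4(L), so W
n=10: →4(L), so W
n=11: →4(L), so W
n=12: →10(W), 7(W), 6(W), 5(W) — all W, so L
n=13: →11(W), 8(W), 7(W), 6(W) — all W, so L
n=14: →12(L), so W
n=15: →13(L), so W
n=16: →14(W), 11(W), 10(W), 9(W) — all W, so L
n=17: →12(L), so W
n=18: →16(L), so W
n=19: →13(L), so W
n=20: →13(L), so W
n=21: →16(L), so W
n=22: →16(L), so W
n=23: →16(L), so W
n=24: →22(W), 19(W), 18(W), 17(W) — all W, so L
n=25: →23(W), 20(W), 19(W), 18(W) — all W, so L
n=26: →24(L), so W
n=27: →25(L), so W
n=28: →26(W), 23(W), 22(W), 21(W) — all W, so L
n=29: →24(L), so W
n=30: →28(L), so W
n=31: →25(L), so W
n=32: →25(L), so W
L entries with 1 ≤ n ≤ 32 (n=0 is outside the asked range and is not counted): n = 1, 4, 12, 13, 16, 24, 25, 28; that makes 8.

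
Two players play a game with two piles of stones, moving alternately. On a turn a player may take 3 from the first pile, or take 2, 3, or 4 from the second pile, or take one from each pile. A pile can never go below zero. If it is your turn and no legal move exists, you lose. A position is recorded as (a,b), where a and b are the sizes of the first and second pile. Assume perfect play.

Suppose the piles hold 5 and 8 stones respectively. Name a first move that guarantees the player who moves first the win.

Move to (5,6).

Build the W/L table. Terminal = L. A non-terminal position is W if it has a move to some L; otherwise it is L.
No move ever increases a pile, so every position that can arise here has a ≤ 5 and b ≤ 8; it is enough to label the cells with 0 ≤ a ≤ 5 and 0 ≤ b ≤ 8.
Every move lowers a or b (never raises either), so fill the grid row by row in increasing a, and left to right within a row: each cell's successors are then already labelled.
      b=0  b=1  b=2  b=3  b=4  b=5  b=6  b=7  b=8
a=0:    L    L    W    W    W    W    L    L    W
a=1:    L    W    W    W    W    L    L    W    W
a=2:    L    W    W    W    W    L    W    W    W
a=3:    W    W    L    L    W    W    W    W    L
a=4:    W    L    L    W    W    W    W    L    L
a=5:    W    L    W    W    W    W    L    L    W
Cells with no legal move (terminal, hence L): (0,0), (0,1), (1,0), (2,0).
The remaining L cells, each justified by listing all of its moves:
(0,6): L (options (0,4)(W), (0,3)(W), (0,2)(W) are all W)
(0,7): L (options (0,5)(W), (0,4)(W), (0,3)(W) are all W)
(1,5): L (options (1,3)(W), (1,2)(W), (1,1)(W), (0,4)(W) are all W)
(1,6): L (options (1,4)(W), (1,3)(W), (1,2)(W), (0,5)(W) are all W)
(2,5): L (options (2,3)(W), (2,2)(W), (2,1)(W), (1,4)(W) are all W)
(3,2): L (options (0,2)(W), (3,0)(W), (2,1)(W) are all W)
(3,3): L (options (0,3)(W), (3,1)(W), (3,0)(W), (2,2)(W) are all W)
(3,8): L (options (0,8)(W), (3,6)(W), (3,5)(W), (3,4)(W), (2,7)(W) are all W)
(4,1): L (options (1,1)(W), (3,0)(W) are all W)
(4,2): L (options (1,2)(W), (4,0)(W), (3,1)(W) are all W)
(4,7): L (options (1,7)(W), (4,5)(W), (4,4)(W), (4,3)(W), (3,6)(W) are all W)
(4,8): L (options (1,8)(W), (4,6)(W), (4,5)(W), (4,4)(W), (3,7)(W) are all W)
(5,1): L (options (2,1)(W), (4,0)(W) are all W)
(5,6): L (options (2,6)(W), (5,4)(W), (5,3)(W), (5,2)(W), (4,5)(W) are all W)
(5,7): L (options (2,7)(W), (5,5)(W), (5,4)(W), (5,3)(W), (4,6)(W) are all W)
Every other cell has at least one move into one of the L cells above, so it is W.
From (5,8), the L positions reachable in one move are: (5,6), (4,7). Any move reaching one of these is winning.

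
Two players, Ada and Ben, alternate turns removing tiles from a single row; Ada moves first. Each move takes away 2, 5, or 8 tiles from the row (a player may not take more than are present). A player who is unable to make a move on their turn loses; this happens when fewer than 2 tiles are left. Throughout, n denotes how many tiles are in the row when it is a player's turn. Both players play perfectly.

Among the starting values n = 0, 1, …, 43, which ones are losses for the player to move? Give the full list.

Build the W/L table. Terminal = L. A non-terminal position is W if it has a move to some L; otherwise it is L.
n=0: no move → L
n=1: no move → L
n=2: →0(L), so W
n=3: →1(L), so W
n=4: →2(W) only, which is W, so L
n=5: →0(L), so W
n=6: →4(L), so W
n=7: →5(W), 2(W) — all W, so L
n=8: →0(L), so W
n=9: →7(L), so W
n=10: →8(W), 5(W), 2(W) — all W, so L
n=11: →9(W), 6(W), 3(W) — all W, so L
n=12: →10(L), so W
n=13: →11(L), so W
n=14: →12(W), 9(W), 6(W) — all W, so L
n=15: →10(L), so W
n=16: →14(L), so W
n=17: →15(W), 12(W), 9(W) — all W, so L
n=18: →10(L), so W
n=19: →17(L), so W
n=20: →18(W), 15(W), 12(W) — all W, so L
n=21: →19(W), 16(W), 13(W) — all W, so L
n=22: →20(L), so W
n=23: →21(L), so W
n=24: →22(W), 19(W), 16(W) — all W, so L
n=25: →20(L), so W
n=26: →24(L), so W
n=27: →25(W), 22(W), 19(W) — all W, so L
n=28: →20(L), so W
n=29: →27(L), so W
n=30: →28(W), 25(W), 22(W) — all W, so L
n=31: →29(W), 26(W), 23(W) — all W, so L
n=32: →30(L), so W
n=33: →31(L), so W
n=34: →32(W), 29(W), 26(W) — all W, so L
n=35: →30(L), so W
n=36: →34(L), so W
n=37: →35(W), 32(W), 29(W) — all W, so L
n=38: →30(L), so W
n=39: →37(L), so W
n=40: →38(W), 35(W), 32(W) — all W, so L
n=41: →39(W), 36(W), 33(W) — all W, so L
n=42: →40(L), so W
n=43: →41(L), so W
Reading off the rows marked L gives the requested list; there are 18 such values of n.

0, 1, 4, 7, 10, 11, 14, 17, 20, 21, 24, 27, 30, 31, 34, 37, 40, 41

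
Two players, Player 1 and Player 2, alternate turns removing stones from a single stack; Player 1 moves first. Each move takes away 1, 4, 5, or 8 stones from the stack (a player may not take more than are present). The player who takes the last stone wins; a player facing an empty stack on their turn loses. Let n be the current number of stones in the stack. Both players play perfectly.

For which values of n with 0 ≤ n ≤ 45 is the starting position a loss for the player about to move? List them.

Positions with no move are L. A position that does have a move is losing for the player to move precisely when every available move leads to a winning position for the opponent. Fill in the labels:
n=0: no move → L
n=1: can move to 0, which is L ⇒ W
n=2: the only move is to 1(W), a W ⇒ L
n=3: can move to 2, which is L ⇒ W
n=4: can move to 0, which is L ⇒ W
n=5: can move to 0, which is L ⇒ W
n=6: can move to 2, which is L ⇒ W
n=7: can move to 2, which is L ⇒ W
n=8: can move to 0, which is L ⇒ W
n=9: moves to 8(W), 5(W), 4(W), 1(W); every one is W ⇒ L
n=10: can move to 9, which is L ⇒ W
n=11: moves to 10(W), 7(W), 6(W), 3(W); every one is W ⇒ L
n=12: can move to 11, which is L ⇒ W
n=13: can move to 9, which is L ⇒ W
n=14: can move to 9, which is L ⇒ W
n=15: can move to 11, which is L ⇒ W
n=16: can move to 11, which is L ⇒ W
n=17: can move to 9, which is L ⇒ W
n=18: moves to 17(W), 14(W), 13(W), 10(W); every one is W ⇒ L
n=19: can move to 18, which is L ⇒ W
n=20: moves to 19(W), 16(W), 15(W), 12(W); every one is W ⇒ L
n=21: can move to 20, which is L ⇒ W
n=22: can move to 18, which is L ⇒ W
n=23: can move to 18, which is L ⇒ W
n=24: can move to 20, which is L ⇒ W
n=25: can move to 20, which is L ⇒ W
n=26: can move to 18, which is L ⇒ W
n=27: moves to 26(W), 23(W), 22(W), 19(W); every one is W ⇒ L
n=28: can move to 27, which is L ⇒ W
n=29: moves to 28(W), 25(W), 24(W), 21(W); every one is W ⇒ L
n=30: can move to 29, which is L ⇒ W
n=31: can move to 27, which is L ⇒ W
n=32: can move to 27, which is L ⇒ W
n=33: can move to 29, which is L ⇒ W
n=34: can move to 29, which is L ⇒ W
n=35: can move to 27, which is L ⇒ W
n=36: moves to 35(W), 32(W), 31(W), 28(W); every one is W ⇒ L
n=37: can move to 36, which is L ⇒ W
n=38: moves to 37(W), 34(W), 33(W), 30(W); every one is W ⇒ L
n=39: can move to 38, which is L ⇒ W
n=40: can move to 36, which is L ⇒ W
n=41: can move to 36, which is L ⇒ W
n=42: can move to 38, which is L ⇒ W
n=43: can move to 38, which is L ⇒ W
n=44: can move to 36, which is L ⇒ W
n=45: moves to 44(W), 41(W), 40(W), 37(W); every one is W ⇒ L
The losing starting values of n are exactly the entries labelled L in this table (11 of them).

0, 2, 9, 11, 18, 20, 27, 29, 36, 38, 45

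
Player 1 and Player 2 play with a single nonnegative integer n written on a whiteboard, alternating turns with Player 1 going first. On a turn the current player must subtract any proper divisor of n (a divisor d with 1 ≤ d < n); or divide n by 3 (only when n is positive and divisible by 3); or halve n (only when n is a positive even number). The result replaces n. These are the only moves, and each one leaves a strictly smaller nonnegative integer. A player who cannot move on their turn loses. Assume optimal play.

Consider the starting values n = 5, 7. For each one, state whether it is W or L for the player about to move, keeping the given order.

5: W, 7: L

Build the W/L table. Terminal = L. A non-terminal position is W if it has a move to some L; otherwise it is L.
n=0: no move → L
n=1: no move → L
n=2: reaches L-position 1 → W
n=3: reaches L-position 1 → W
n=4: only reaches 2(W), 3(W), all W → L
n=5: reaches L-position 4 → W
n=6: reaches L-position 4 → W
n=7: only reaches 6(W), which is W → L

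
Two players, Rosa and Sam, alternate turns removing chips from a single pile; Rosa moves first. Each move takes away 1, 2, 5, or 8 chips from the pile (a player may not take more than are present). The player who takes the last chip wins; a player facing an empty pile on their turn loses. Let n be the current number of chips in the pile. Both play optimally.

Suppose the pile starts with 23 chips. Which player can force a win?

Rosa wins.

Positions with no move are L. A position that does have a move is losing for the player to move precisely when every available move leads to a winning position for the opponent. Fill in the labels:
n=0: no move → L
n=1: reaches L-position 0 → W
n=2: reaches L-position 0 → W
n=3: only reaches 2(W), 1(W), all W → L
n=4: reaches L-position 3 → W
n=5: reaches L-position 3 → W
n=6: only reaches 5(W), 4(W), 1(W), all W → L
n=7: reaches L-position 6 → W
n=8: reaches L-position 6 → W
n=9: only reaches 8(W), 7(W), 4(W), 1(W), all W → L
n=10: reaches L-position 9 → W
n=11: reaches L-position 9 → W
n=12: only reaches 11(W), 10(W), 7(W), 4(W), all W → L
n=13: reaches L-position 12 → W
n=14: reaches L-position 12 → W
n=15: only reaches 14(W), 13(W), 10(W), 7(W), all W → L
n=16: reaches L-position 15 → W
n=17: reaches L-position 15 → W
n=18: only reaches 17(W), 16(W), 13(W), 10(W), all W → L
n=19: reaches L-position 18 → W
n=20: reaches L-position 18 → W
n=21: only reaches 20(W), 19(W), 16(W), 13(W), all W → L
n=22: reaches L-position 21 → W
n=23: reaches L-position 21 → W
The starting position 23 is W: Rosa should remove 2, leaving 21, handing over an L position.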